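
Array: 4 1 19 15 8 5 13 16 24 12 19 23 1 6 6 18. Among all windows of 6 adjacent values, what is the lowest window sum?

Each size-6 window and its sum:
[4, 1, 19, 15, 8, 5] → sum 52
[1, 19, 15, 8, 5, 13] → sum 61
[19, 15, 8, 5, 13, 16] → sum 76
[15, 8, 5, 13, 16, 24] → sum 81
[8, 5, 13, 16, 24, 12] → sum 78
[5, 13, 16, 24, 12, 19] → sum 89
[13, 16, 24, 12, 19, 23] → sum 107
[16, 24, 12, 19, 23, 1] → sum 95
[24, 12, 19, 23, 1, 6] → sum 85
[12, 19, 23, 1, 6, 6] → sum 67
[19, 23, 1, 6, 6, 18] → sum 73
Lowest of these is 52.

52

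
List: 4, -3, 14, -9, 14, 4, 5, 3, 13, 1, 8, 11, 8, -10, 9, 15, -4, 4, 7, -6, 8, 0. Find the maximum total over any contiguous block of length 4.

4 -3 14 -9 → sum 6
-3 14 -9 14 → sum 16
14 -9 14 4 → sum 23
-9 14 4 5 → sum 14
14 4 5 3 → sum 26
4 5 3 13 → sum 25
5 3 13 1 → sum 22
3 13 1 8 → sum 25
13 1 8 11 → sum 33
1 8 11 8 → sum 28
8 11 8 -10 → sum 17
11 8 -10 9 → sum 18
8 -10 9 15 → sum 22
-10 9 15 -4 → sum 10
9 15 -4 4 → sum 24
15 -4 4 7 → sum 22
-4 4 7 -6 → sum 1
4 7 -6 8 → sum 13
7 -6 8 0 → sum 9
Maximum of these is 33.

33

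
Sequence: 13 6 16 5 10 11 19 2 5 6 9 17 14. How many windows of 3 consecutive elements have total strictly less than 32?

(13, 6, 16) → sum 35
(6, 16, 5) → sum 27  < 32 ✓
(16, 5, 10) → sum 31  < 32 ✓
(5, 10, 11) → sum 26  < 32 ✓
(10, 11, 19) → sum 40
(11, 19, 2) → sum 32
(19, 2, 5) → sum 26  < 32 ✓
(2, 5, 6) → sum 13  < 32 ✓
(5, 6, 9) → sum 20  < 32 ✓
(6, 9, 17) → sum 32
(9, 17, 14) → sum 40
6 windows satisfy the condition.

6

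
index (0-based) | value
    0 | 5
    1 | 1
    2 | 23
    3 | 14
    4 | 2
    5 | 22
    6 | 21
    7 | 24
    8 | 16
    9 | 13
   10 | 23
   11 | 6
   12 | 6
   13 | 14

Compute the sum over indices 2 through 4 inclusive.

Elements at indices 2..4: 23, 14, 2
sum(23, 14, 2) = 39

39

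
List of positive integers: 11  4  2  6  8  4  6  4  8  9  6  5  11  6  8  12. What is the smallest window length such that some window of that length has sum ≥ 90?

13

add 11: running sum 11 < 90
add 4: running sum 15 < 90
add 2: running sum 17 < 90
add 6: running sum 23 < 90
add 8: running sum 31 < 90
add 4: running sum 35 < 90
add 6: running sum 41 < 90
add 4: running sum 45 < 90
add 8: running sum 53 < 90
add 9: running sum 62 < 90
add 6: running sum 68 < 90
add 5: running sum 73 < 90
add 11: running sum 84 < 90
add 6: shortest ending here [11, 4, 2, 6, 8, 4, 6, 4, 8, 9, 6, 5, 11, 6] sum 90, len 14
add 8: shortest ending here [11, 4, 2, 6, 8, 4, 6, 4, 8, 9, 6, 5, 11, 6, 8] sum 98, len 15
add 12: shortest ending here [6, 8, 4, 6, 4, 8, 9, 6, 5, 11, 6, 8, 12] sum 93, len 13
Shortest qualifying length: 13.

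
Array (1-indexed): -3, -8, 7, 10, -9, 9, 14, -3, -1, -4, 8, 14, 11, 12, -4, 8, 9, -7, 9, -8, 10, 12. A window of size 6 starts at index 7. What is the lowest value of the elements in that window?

Elements at indices 7..12: 14, -3, -1, -4, 8, 14
min(14, -3, -1, -4, 8, 14) = -4

-4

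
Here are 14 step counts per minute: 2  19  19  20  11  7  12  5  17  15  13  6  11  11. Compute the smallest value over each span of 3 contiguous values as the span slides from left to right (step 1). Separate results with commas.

Sliding a size-3 window across the 14 values:
(2, 19, 19) → min 2
(19, 19, 20) → min 19
(19, 20, 11) → min 11
(20, 11, 7) → min 7
(11, 7, 12) → min 7
(7, 12, 5) → min 5
(12, 5, 17) → min 5
(5, 17, 15) → min 5
(17, 15, 13) → min 13
(15, 13, 6) → min 6
(13, 6, 11) → min 6
(6, 11, 11) → min 6

2, 19, 11, 7, 7, 5, 5, 5, 13, 6, 6, 6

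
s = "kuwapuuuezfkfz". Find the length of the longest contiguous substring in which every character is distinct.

5

add k: [k] len 1
add u: [k, u] len 2
add w: [k, u, w] len 3
add a: [k, u, w, a] len 4
add p: [k, u, w, a, p] len 5
add u (repeat u, move left end past it): [w, a, p, u] len 4
add u (repeat u, move left end past it): [u] len 1
add u (repeat u, move left end past it): [u] len 1
add e: [u, e] len 2
add z: [u, e, z] len 3
add f: [u, e, z, f] len 4
add k: [u, e, z, f, k] len 5
add f (repeat f, move left end past it): [k, f] len 2
add z: [k, f, z] len 3
Longest all-distinct length: 5.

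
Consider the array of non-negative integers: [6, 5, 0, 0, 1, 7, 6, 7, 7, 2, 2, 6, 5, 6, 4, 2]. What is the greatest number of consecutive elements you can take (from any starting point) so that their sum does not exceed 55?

14

→ 6: sum 6, len 1
→ 5: sum 11, len 2
→ 0: sum 11, len 3
→ 0: sum 11, len 4
→ 1: sum 12, len 5
→ 7: sum 19, len 6
→ 6: sum 25, len 7
→ 7: sum 32, len 8
→ 7: sum 39, len 9
→ 2: sum 41, len 10
→ 2: sum 43, len 11
→ 6: sum 49, len 12
→ 5: sum 54, len 13
→ 6 (dropped 6): sum 54, len 13
→ 4 (dropped 5): sum 53, len 13
→ 2: sum 55, len 14
Longest length seen: 14.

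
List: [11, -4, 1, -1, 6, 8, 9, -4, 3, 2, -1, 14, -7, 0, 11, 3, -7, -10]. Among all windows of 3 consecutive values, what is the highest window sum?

23

(11, -4, 1) → sum 8
(-4, 1, -1) → sum -4
(1, -1, 6) → sum 6
(-1, 6, 8) → sum 13
(6, 8, 9) → sum 23
(8, 9, -4) → sum 13
(9, -4, 3) → sum 8
(-4, 3, 2) → sum 1
(3, 2, -1) → sum 4
(2, -1, 14) → sum 15
(-1, 14, -7) → sum 6
(14, -7, 0) → sum 7
(-7, 0, 11) → sum 4
(0, 11, 3) → sum 14
(11, 3, -7) → sum 7
(3, -7, -10) → sum -14
Highest of these is 23.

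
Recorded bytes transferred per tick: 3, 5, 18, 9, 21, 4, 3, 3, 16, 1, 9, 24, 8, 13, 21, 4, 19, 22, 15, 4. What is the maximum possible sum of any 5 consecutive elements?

[3, 5, 18, 9, 21] → sum 56
[5, 18, 9, 21, 4] → sum 57
[18, 9, 21, 4, 3] → sum 55
[9, 21, 4, 3, 3] → sum 40
[21, 4, 3, 3, 16] → sum 47
[4, 3, 3, 16, 1] → sum 27
[3, 3, 16, 1, 9] → sum 32
[3, 16, 1, 9, 24] → sum 53
[16, 1, 9, 24, 8] → sum 58
[1, 9, 24, 8, 13] → sum 55
[9, 24, 8, 13, 21] → sum 75
[24, 8, 13, 21, 4] → sum 70
[8, 13, 21, 4, 19] → sum 65
[13, 21, 4, 19, 22] → sum 79
[21, 4, 19, 22, 15] → sum 81
[4, 19, 22, 15, 4] → sum 64
Maximum of these is 81.

81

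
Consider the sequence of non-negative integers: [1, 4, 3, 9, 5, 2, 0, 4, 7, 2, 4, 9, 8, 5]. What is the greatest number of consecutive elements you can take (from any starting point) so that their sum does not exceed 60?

13

Extend to the right; shrink from the left whenever the sum exceeds 60:
[1] sum 1 len 1
[1, 4] sum 5 len 2
[1, 4, 3] sum 8 len 3
[1, 4, 3, 9] sum 17 len 4
[1, 4, 3, 9, 5] sum 22 len 5
[1, 4, 3, 9, 5, 2] sum 24 len 6
[1, 4, 3, 9, 5, 2, 0] sum 24 len 7
[1, 4, 3, 9, 5, 2, 0, 4] sum 28 len 8
[1, 4, 3, 9, 5, 2, 0, 4, 7] sum 35 len 9
[1, 4, 3, 9, 5, 2, 0, 4, 7, 2] sum 37 len 10
[1, 4, 3, 9, 5, 2, 0, 4, 7, 2, 4] sum 41 len 11
[1, 4, 3, 9, 5, 2, 0, 4, 7, 2, 4, 9] sum 50 len 12
[1, 4, 3, 9, 5, 2, 0, 4, 7, 2, 4, 9, 8] sum 58 len 13
[3, 9, 5, 2, 0, 4, 7, 2, 4, 9, 8, 5] sum 58 len 12
Longest length seen: 13.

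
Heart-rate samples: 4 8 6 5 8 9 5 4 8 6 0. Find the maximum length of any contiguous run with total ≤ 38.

6

Extend to the right; shrink from the left whenever the sum exceeds 38:
[4] sum 4 len 1
[4, 8] sum 12 len 2
[4, 8, 6] sum 18 len 3
[4, 8, 6, 5] sum 23 len 4
[4, 8, 6, 5, 8] sum 31 len 5
[8, 6, 5, 8, 9] sum 36 len 5
[6, 5, 8, 9, 5] sum 33 len 5
[6, 5, 8, 9, 5, 4] sum 37 len 6
[8, 9, 5, 4, 8] sum 34 len 5
[9, 5, 4, 8, 6] sum 32 len 5
[9, 5, 4, 8, 6, 0] sum 32 len 6
Longest length seen: 6.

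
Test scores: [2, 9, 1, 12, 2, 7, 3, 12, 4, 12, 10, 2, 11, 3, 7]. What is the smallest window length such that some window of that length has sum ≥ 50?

6

add 2: running sum 2 < 50
add 9: running sum 11 < 50
add 1: running sum 12 < 50
add 12: running sum 24 < 50
add 2: running sum 26 < 50
add 7: running sum 33 < 50
add 3: running sum 36 < 50
add 12: running sum 48 < 50
end 8: [9, 1, 12, 2, 7, 3, 12, 4] sum 50, len 8
end 9: [12, 2, 7, 3, 12, 4, 12] sum 52, len 7
end 10: [2, 7, 3, 12, 4, 12, 10] sum 50, len 7
end 11: [7, 3, 12, 4, 12, 10, 2] sum 50, len 7
end 12: [12, 4, 12, 10, 2, 11] sum 51, len 6
end 13: [12, 4, 12, 10, 2, 11, 3] sum 54, len 7
end 14: [12, 4, 12, 10, 2, 11, 3, 7] sum 61, len 8
Shortest qualifying length: 6.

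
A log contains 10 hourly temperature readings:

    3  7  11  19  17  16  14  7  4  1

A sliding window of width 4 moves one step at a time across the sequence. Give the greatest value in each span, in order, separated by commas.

19, 19, 19, 19, 17, 16, 14

Sliding a size-4 window across the 10 values:
[3, 7, 11, 19] → max 19
[7, 11, 19, 17] → max 19
[11, 19, 17, 16] → max 19
[19, 17, 16, 14] → max 19
[17, 16, 14, 7] → max 17
[16, 14, 7, 4] → max 16
[14, 7, 4, 1] → max 14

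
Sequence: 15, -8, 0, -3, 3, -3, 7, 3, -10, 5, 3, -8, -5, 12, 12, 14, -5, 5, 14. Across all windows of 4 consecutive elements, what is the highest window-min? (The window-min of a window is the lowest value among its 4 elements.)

-3

(15, -8, 0, -3) → min -8
(-8, 0, -3, 3) → min -8
(0, -3, 3, -3) → min -3
(-3, 3, -3, 7) → min -3
(3, -3, 7, 3) → min -3
(-3, 7, 3, -10) → min -10
(7, 3, -10, 5) → min -10
(3, -10, 5, 3) → min -10
(-10, 5, 3, -8) → min -10
(5, 3, -8, -5) → min -8
(3, -8, -5, 12) → min -8
(-8, -5, 12, 12) → min -8
(-5, 12, 12, 14) → min -5
(12, 12, 14, -5) → min -5
(12, 14, -5, 5) → min -5
(14, -5, 5, 14) → min -5
Highest of these is -3.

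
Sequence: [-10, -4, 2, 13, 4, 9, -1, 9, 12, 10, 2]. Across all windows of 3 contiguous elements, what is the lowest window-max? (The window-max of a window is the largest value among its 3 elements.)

2

Each size-3 window and its max:
-10 -4 2 → max 2
-4 2 13 → max 13
2 13 4 → max 13
13 4 9 → max 13
4 9 -1 → max 9
9 -1 9 → max 9
-1 9 12 → max 12
9 12 10 → max 12
12 10 2 → max 12
Lowest of these is 2.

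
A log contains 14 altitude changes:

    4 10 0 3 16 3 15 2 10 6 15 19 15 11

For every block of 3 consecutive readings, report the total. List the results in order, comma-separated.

4 10 0 → sum 14
10 0 3 → sum 13
0 3 16 → sum 19
3 16 3 → sum 22
16 3 15 → sum 34
3 15 2 → sum 20
15 2 10 → sum 27
2 10 6 → sum 18
10 6 15 → sum 31
6 15 19 → sum 40
15 19 15 → sum 49
19 15 11 → sum 45

14, 13, 19, 22, 34, 20, 27, 18, 31, 40, 49, 45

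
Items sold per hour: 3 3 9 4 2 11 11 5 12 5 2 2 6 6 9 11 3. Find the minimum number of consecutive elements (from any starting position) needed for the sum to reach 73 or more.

11

Extend right; whenever the sum reaches 73, record the length and shrink from the left:
add 3: running sum 3 < 73
add 3: running sum 6 < 73
add 9: running sum 15 < 73
add 4: running sum 19 < 73
add 2: running sum 21 < 73
add 11: running sum 32 < 73
add 11: running sum 43 < 73
add 5: running sum 48 < 73
add 12: running sum 60 < 73
add 5: running sum 65 < 73
add 2: running sum 67 < 73
add 2: running sum 69 < 73
end 12: [3, 3, 9, 4, 2, 11, 11, 5, 12, 5, 2, 2, 6] sum 75, len 13
end 13: [9, 4, 2, 11, 11, 5, 12, 5, 2, 2, 6, 6] sum 75, len 12
end 14: [4, 2, 11, 11, 5, 12, 5, 2, 2, 6, 6, 9] sum 75, len 12
end 15: [11, 11, 5, 12, 5, 2, 2, 6, 6, 9, 11] sum 80, len 11
end 16: [11, 11, 5, 12, 5, 2, 2, 6, 6, 9, 11, 3] sum 83, len 12
Shortest qualifying length: 11.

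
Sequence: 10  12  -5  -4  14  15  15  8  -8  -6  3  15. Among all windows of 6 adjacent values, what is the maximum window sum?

47

(10, 12, -5, -4, 14, 15) → sum 42
(12, -5, -4, 14, 15, 15) → sum 47
(-5, -4, 14, 15, 15, 8) → sum 43
(-4, 14, 15, 15, 8, -8) → sum 40
(14, 15, 15, 8, -8, -6) → sum 38
(15, 15, 8, -8, -6, 3) → sum 27
(15, 8, -8, -6, 3, 15) → sum 27
Maximum of these is 47.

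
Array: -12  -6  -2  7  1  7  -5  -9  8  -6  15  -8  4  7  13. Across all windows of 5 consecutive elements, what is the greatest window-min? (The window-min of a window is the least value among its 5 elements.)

(-12, -6, -2, 7, 1) → min -12
(-6, -2, 7, 1, 7) → min -6
(-2, 7, 1, 7, -5) → min -5
(7, 1, 7, -5, -9) → min -9
(1, 7, -5, -9, 8) → min -9
(7, -5, -9, 8, -6) → min -9
(-5, -9, 8, -6, 15) → min -9
(-9, 8, -6, 15, -8) → min -9
(8, -6, 15, -8, 4) → min -8
(-6, 15, -8, 4, 7) → min -8
(15, -8, 4, 7, 13) → min -8
Greatest of these is -5.

-5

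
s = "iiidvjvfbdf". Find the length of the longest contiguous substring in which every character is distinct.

[i] len 1
[i] len 1
[i] len 1
[i, d] len 2
[i, d, v] len 3
[i, d, v, j] len 4
[j, v] len 2
[j, v, f] len 3
[j, v, f, b] len 4
[j, v, f, b, d] len 5
[b, d, f] len 3
Longest all-distinct length: 5.

5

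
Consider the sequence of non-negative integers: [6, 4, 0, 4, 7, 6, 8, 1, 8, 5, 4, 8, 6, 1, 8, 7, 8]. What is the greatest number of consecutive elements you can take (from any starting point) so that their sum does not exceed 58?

Extend to the right; shrink from the left whenever the sum exceeds 58:
→ 6: sum 6, len 1
→ 4: sum 10, len 2
→ 0: sum 10, len 3
→ 4: sum 14, len 4
→ 7: sum 21, len 5
→ 6: sum 27, len 6
→ 8: sum 35, len 7
→ 1: sum 36, len 8
→ 8: sum 44, len 9
→ 5: sum 49, len 10
→ 4: sum 53, len 11
→ 8 (dropped 6): sum 55, len 11
→ 6 (dropped 4): sum 57, len 11
→ 1: sum 58, len 12
→ 8 (dropped 0, 4, 7): sum 55, len 10
→ 7 (dropped 6): sum 56, len 10
→ 8 (dropped 8): sum 56, len 10
Longest length seen: 12.

12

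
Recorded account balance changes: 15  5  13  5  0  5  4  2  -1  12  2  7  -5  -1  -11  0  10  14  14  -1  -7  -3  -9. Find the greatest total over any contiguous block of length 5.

[15, 5, 13, 5, 0] → sum 38
[5, 13, 5, 0, 5] → sum 28
[13, 5, 0, 5, 4] → sum 27
[5, 0, 5, 4, 2] → sum 16
[0, 5, 4, 2, -1] → sum 10
[5, 4, 2, -1, 12] → sum 22
[4, 2, -1, 12, 2] → sum 19
[2, -1, 12, 2, 7] → sum 22
[-1, 12, 2, 7, -5] → sum 15
[12, 2, 7, -5, -1] → sum 15
[2, 7, -5, -1, -11] → sum -8
[7, -5, -1, -11, 0] → sum -10
[-5, -1, -11, 0, 10] → sum -7
[-1, -11, 0, 10, 14] → sum 12
[-11, 0, 10, 14, 14] → sum 27
[0, 10, 14, 14, -1] → sum 37
[10, 14, 14, -1, -7] → sum 30
[14, 14, -1, -7, -3] → sum 17
[14, -1, -7, -3, -9] → sum -6
Greatest of these is 38.

38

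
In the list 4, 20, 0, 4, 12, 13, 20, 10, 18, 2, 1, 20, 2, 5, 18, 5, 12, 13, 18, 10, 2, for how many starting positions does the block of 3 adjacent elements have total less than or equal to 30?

13

4 20 0 → sum 24  ≤ 30 ✓
20 0 4 → sum 24  ≤ 30 ✓
0 4 12 → sum 16  ≤ 30 ✓
4 12 13 → sum 29  ≤ 30 ✓
12 13 20 → sum 45
13 20 10 → sum 43
20 10 18 → sum 48
10 18 2 → sum 30  ≤ 30 ✓
18 2 1 → sum 21  ≤ 30 ✓
2 1 20 → sum 23  ≤ 30 ✓
1 20 2 → sum 23  ≤ 30 ✓
20 2 5 → sum 27  ≤ 30 ✓
2 5 18 → sum 25  ≤ 30 ✓
5 18 5 → sum 28  ≤ 30 ✓
18 5 12 → sum 35
5 12 13 → sum 30  ≤ 30 ✓
12 13 18 → sum 43
13 18 10 → sum 41
18 10 2 → sum 30  ≤ 30 ✓
13 windows satisfy the condition.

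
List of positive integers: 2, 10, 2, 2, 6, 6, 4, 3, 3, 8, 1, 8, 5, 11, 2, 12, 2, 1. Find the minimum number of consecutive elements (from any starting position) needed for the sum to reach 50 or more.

Extend right; whenever the sum reaches 50, record the length and shrink from the left:
add 2: running sum 2 < 50
add 10: running sum 12 < 50
add 2: running sum 14 < 50
add 2: running sum 16 < 50
add 6: running sum 22 < 50
add 6: running sum 28 < 50
add 4: running sum 32 < 50
add 3: running sum 35 < 50
add 3: running sum 38 < 50
add 8: running sum 46 < 50
add 1: running sum 47 < 50
add 8: shortest ending here [10, 2, 2, 6, 6, 4, 3, 3, 8, 1, 8] sum 53, len 11
add 5: shortest ending here [10, 2, 2, 6, 6, 4, 3, 3, 8, 1, 8, 5] sum 58, len 12
add 11: shortest ending here [6, 6, 4, 3, 3, 8, 1, 8, 5, 11] sum 55, len 10
add 2: shortest ending here [6, 4, 3, 3, 8, 1, 8, 5, 11, 2] sum 51, len 10
add 12: shortest ending here [3, 8, 1, 8, 5, 11, 2, 12] sum 50, len 8
add 2: shortest ending here [3, 8, 1, 8, 5, 11, 2, 12, 2] sum 52, len 9
add 1: shortest ending here [8, 1, 8, 5, 11, 2, 12, 2, 1] sum 50, len 9
Shortest qualifying length: 8.

8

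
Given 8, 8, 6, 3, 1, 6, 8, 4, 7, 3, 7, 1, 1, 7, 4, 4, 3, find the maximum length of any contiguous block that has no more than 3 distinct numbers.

6

add 8: window [8] (1 distinct), len 1
add 8: window [8, 8] (1 distinct), len 2
add 6: window [8, 8, 6] (2 distinct), len 3
add 3: window [8, 8, 6, 3] (3 distinct), len 4
add 1: window [6, 3, 1] (3 distinct), len 3
add 6: window [6, 3, 1, 6] (3 distinct), len 4
add 8: window [1, 6, 8] (3 distinct), len 3
add 4: window [6, 8, 4] (3 distinct), len 3
add 7: window [8, 4, 7] (3 distinct), len 3
add 3: window [4, 7, 3] (3 distinct), len 3
add 7: window [4, 7, 3, 7] (3 distinct), len 4
add 1: window [7, 3, 7, 1] (3 distinct), len 4
add 1: window [7, 3, 7, 1, 1] (3 distinct), len 5
add 7: window [7, 3, 7, 1, 1, 7] (3 distinct), len 6
add 4: window [7, 1, 1, 7, 4] (3 distinct), len 5
add 4: window [7, 1, 1, 7, 4, 4] (3 distinct), len 6
add 3: window [7, 4, 4, 3] (3 distinct), len 4
Longest length with ≤3 distinct: 6.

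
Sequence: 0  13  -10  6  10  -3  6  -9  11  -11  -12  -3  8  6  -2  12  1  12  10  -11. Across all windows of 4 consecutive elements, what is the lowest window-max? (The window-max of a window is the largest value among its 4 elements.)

Each size-4 window and its max:
[0, 13, -10, 6] → max 13
[13, -10, 6, 10] → max 13
[-10, 6, 10, -3] → max 10
[6, 10, -3, 6] → max 10
[10, -3, 6, -9] → max 10
[-3, 6, -9, 11] → max 11
[6, -9, 11, -11] → max 11
[-9, 11, -11, -12] → max 11
[11, -11, -12, -3] → max 11
[-11, -12, -3, 8] → max 8
[-12, -3, 8, 6] → max 8
[-3, 8, 6, -2] → max 8
[8, 6, -2, 12] → max 12
[6, -2, 12, 1] → max 12
[-2, 12, 1, 12] → max 12
[12, 1, 12, 10] → max 12
[1, 12, 10, -11] → max 12
Lowest of these is 8.

8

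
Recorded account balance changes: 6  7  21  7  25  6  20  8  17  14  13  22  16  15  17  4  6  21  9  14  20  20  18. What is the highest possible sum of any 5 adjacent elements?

84

[6, 7, 21, 7, 25] → sum 66
[7, 21, 7, 25, 6] → sum 66
[21, 7, 25, 6, 20] → sum 79
[7, 25, 6, 20, 8] → sum 66
[25, 6, 20, 8, 17] → sum 76
[6, 20, 8, 17, 14] → sum 65
[20, 8, 17, 14, 13] → sum 72
[8, 17, 14, 13, 22] → sum 74
[17, 14, 13, 22, 16] → sum 82
[14, 13, 22, 16, 15] → sum 80
[13, 22, 16, 15, 17] → sum 83
[22, 16, 15, 17, 4] → sum 74
[16, 15, 17, 4, 6] → sum 58
[15, 17, 4, 6, 21] → sum 63
[17, 4, 6, 21, 9] → sum 57
[4, 6, 21, 9, 14] → sum 54
[6, 21, 9, 14, 20] → sum 70
[21, 9, 14, 20, 20] → sum 84
[9, 14, 20, 20, 18] → sum 81
Highest of these is 84.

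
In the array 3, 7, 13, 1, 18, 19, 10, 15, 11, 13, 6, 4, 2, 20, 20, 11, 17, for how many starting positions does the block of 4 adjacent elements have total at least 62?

2

3 7 13 1 → sum 24
7 13 1 18 → sum 39
13 1 18 19 → sum 51
1 18 19 10 → sum 48
18 19 10 15 → sum 62  ≥ 62 ✓
19 10 15 11 → sum 55
10 15 11 13 → sum 49
15 11 13 6 → sum 45
11 13 6 4 → sum 34
13 6 4 2 → sum 25
6 4 2 20 → sum 32
4 2 20 20 → sum 46
2 20 20 11 → sum 53
20 20 11 17 → sum 68  ≥ 62 ✓
2 windows satisfy the condition.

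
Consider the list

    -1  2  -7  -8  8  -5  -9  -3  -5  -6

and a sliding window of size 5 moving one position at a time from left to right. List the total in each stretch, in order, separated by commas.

-6, -10, -21, -17, -14, -28

(-1, 2, -7, -8, 8) → sum -6
(2, -7, -8, 8, -5) → sum -10
(-7, -8, 8, -5, -9) → sum -21
(-8, 8, -5, -9, -3) → sum -17
(8, -5, -9, -3, -5) → sum -14
(-5, -9, -3, -5, -6) → sum -28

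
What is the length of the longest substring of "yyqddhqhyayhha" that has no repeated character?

4

[y] len 1
[y] len 1
[y, q] len 2
[y, q, d] len 3
[d] len 1
[d, h] len 2
[d, h, q] len 3
[q, h] len 2
[q, h, y] len 3
[q, h, y, a] len 4
[a, y] len 2
[a, y, h] len 3
[h] len 1
[h, a] len 2
Longest all-distinct length: 4.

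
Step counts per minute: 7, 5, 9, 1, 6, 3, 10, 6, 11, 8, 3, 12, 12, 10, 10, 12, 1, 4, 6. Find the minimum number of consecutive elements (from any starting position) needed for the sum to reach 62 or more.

7

add 7: running sum 7 < 62
add 5: running sum 12 < 62
add 9: running sum 21 < 62
add 1: running sum 22 < 62
add 6: running sum 28 < 62
add 3: running sum 31 < 62
add 10: running sum 41 < 62
add 6: running sum 47 < 62
add 11: running sum 58 < 62
add 8: shortest ending here [7, 5, 9, 1, 6, 3, 10, 6, 11, 8] sum 66, len 10
add 3: shortest ending here [5, 9, 1, 6, 3, 10, 6, 11, 8, 3] sum 62, len 10
add 12: shortest ending here [9, 1, 6, 3, 10, 6, 11, 8, 3, 12] sum 69, len 10
add 12: shortest ending here [10, 6, 11, 8, 3, 12, 12] sum 62, len 7
add 10: shortest ending here [6, 11, 8, 3, 12, 12, 10] sum 62, len 7
add 10: shortest ending here [11, 8, 3, 12, 12, 10, 10] sum 66, len 7
add 12: shortest ending here [8, 3, 12, 12, 10, 10, 12] sum 67, len 7
add 1: shortest ending here [8, 3, 12, 12, 10, 10, 12, 1] sum 68, len 8
add 4: shortest ending here [3, 12, 12, 10, 10, 12, 1, 4] sum 64, len 8
add 6: shortest ending here [12, 12, 10, 10, 12, 1, 4, 6] sum 67, len 8
Shortest qualifying length: 7.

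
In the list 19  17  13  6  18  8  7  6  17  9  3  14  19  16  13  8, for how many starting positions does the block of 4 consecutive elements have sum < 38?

1

19 17 13 6 → sum 55
17 13 6 18 → sum 54
13 6 18 8 → sum 45
6 18 8 7 → sum 39
18 8 7 6 → sum 39
8 7 6 17 → sum 38
7 6 17 9 → sum 39
6 17 9 3 → sum 35  < 38 ✓
17 9 3 14 → sum 43
9 3 14 19 → sum 45
3 14 19 16 → sum 52
14 19 16 13 → sum 62
19 16 13 8 → sum 56
1 window satisfy the condition.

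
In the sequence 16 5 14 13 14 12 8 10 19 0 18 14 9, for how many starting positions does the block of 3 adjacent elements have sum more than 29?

10

(16, 5, 14) → sum 35  > 29 ✓
(5, 14, 13) → sum 32  > 29 ✓
(14, 13, 14) → sum 41  > 29 ✓
(13, 14, 12) → sum 39  > 29 ✓
(14, 12, 8) → sum 34  > 29 ✓
(12, 8, 10) → sum 30  > 29 ✓
(8, 10, 19) → sum 37  > 29 ✓
(10, 19, 0) → sum 29
(19, 0, 18) → sum 37  > 29 ✓
(0, 18, 14) → sum 32  > 29 ✓
(18, 14, 9) → sum 41  > 29 ✓
10 windows satisfy the condition.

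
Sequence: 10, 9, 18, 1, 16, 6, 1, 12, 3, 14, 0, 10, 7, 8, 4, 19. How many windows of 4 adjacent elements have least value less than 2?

[10, 9, 18, 1] → min 1  < 2 ✓
[9, 18, 1, 16] → min 1  < 2 ✓
[18, 1, 16, 6] → min 1  < 2 ✓
[1, 16, 6, 1] → min 1  < 2 ✓
[16, 6, 1, 12] → min 1  < 2 ✓
[6, 1, 12, 3] → min 1  < 2 ✓
[1, 12, 3, 14] → min 1  < 2 ✓
[12, 3, 14, 0] → min 0  < 2 ✓
[3, 14, 0, 10] → min 0  < 2 ✓
[14, 0, 10, 7] → min 0  < 2 ✓
[0, 10, 7, 8] → min 0  < 2 ✓
[10, 7, 8, 4] → min 4
[7, 8, 4, 19] → min 4
11 windows satisfy the condition.

11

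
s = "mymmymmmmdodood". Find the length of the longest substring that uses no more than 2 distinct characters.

9

[m] 1 distinct, len 1
[m, y] 2 distinct, len 2
[m, y, m] 2 distinct, len 3
[m, y, m, m] 2 distinct, len 4
[m, y, m, m, y] 2 distinct, len 5
[m, y, m, m, y, m] 2 distinct, len 6
[m, y, m, m, y, m, m] 2 distinct, len 7
[m, y, m, m, y, m, m, m] 2 distinct, len 8
[m, y, m, m, y, m, m, m, m] 2 distinct, len 9
[m, m, m, m, d] 2 distinct, len 5
[d, o] 2 distinct, len 2
[d, o, d] 2 distinct, len 3
[d, o, d, o] 2 distinct, len 4
[d, o, d, o, o] 2 distinct, len 5
[d, o, d, o, o, d] 2 distinct, len 6
Longest length with ≤2 distinct: 9.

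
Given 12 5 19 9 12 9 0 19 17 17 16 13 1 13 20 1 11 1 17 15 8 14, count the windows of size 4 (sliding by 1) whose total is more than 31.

17

[12, 5, 19, 9] → sum 45  > 31 ✓
[5, 19, 9, 12] → sum 45  > 31 ✓
[19, 9, 12, 9] → sum 49  > 31 ✓
[9, 12, 9, 0] → sum 30
[12, 9, 0, 19] → sum 40  > 31 ✓
[9, 0, 19, 17] → sum 45  > 31 ✓
[0, 19, 17, 17] → sum 53  > 31 ✓
[19, 17, 17, 16] → sum 69  > 31 ✓
[17, 17, 16, 13] → sum 63  > 31 ✓
[17, 16, 13, 1] → sum 47  > 31 ✓
[16, 13, 1, 13] → sum 43  > 31 ✓
[13, 1, 13, 20] → sum 47  > 31 ✓
[1, 13, 20, 1] → sum 35  > 31 ✓
[13, 20, 1, 11] → sum 45  > 31 ✓
[20, 1, 11, 1] → sum 33  > 31 ✓
[1, 11, 1, 17] → sum 30
[11, 1, 17, 15] → sum 44  > 31 ✓
[1, 17, 15, 8] → sum 41  > 31 ✓
[17, 15, 8, 14] → sum 54  > 31 ✓
17 windows satisfy the condition.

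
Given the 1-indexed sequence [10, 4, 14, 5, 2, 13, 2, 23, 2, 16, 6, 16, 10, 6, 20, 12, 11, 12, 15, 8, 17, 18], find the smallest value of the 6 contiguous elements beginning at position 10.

Elements at indices 10..15: 16, 6, 16, 10, 6, 20
min(16, 6, 16, 10, 6, 20) = 6

6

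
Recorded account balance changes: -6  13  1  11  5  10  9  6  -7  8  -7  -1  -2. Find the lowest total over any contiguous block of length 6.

-6 13 1 11 5 10 → sum 34
13 1 11 5 10 9 → sum 49
1 11 5 10 9 6 → sum 42
11 5 10 9 6 -7 → sum 34
5 10 9 6 -7 8 → sum 31
10 9 6 -7 8 -7 → sum 19
9 6 -7 8 -7 -1 → sum 8
6 -7 8 -7 -1 -2 → sum -3
Lowest of these is -3.

-3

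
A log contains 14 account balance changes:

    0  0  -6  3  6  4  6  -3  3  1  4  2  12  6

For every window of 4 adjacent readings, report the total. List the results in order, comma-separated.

Sliding a size-4 window across the 14 values:
(0, 0, -6, 3) → sum -3
(0, -6, 3, 6) → sum 3
(-6, 3, 6, 4) → sum 7
(3, 6, 4, 6) → sum 19
(6, 4, 6, -3) → sum 13
(4, 6, -3, 3) → sum 10
(6, -3, 3, 1) → sum 7
(-3, 3, 1, 4) → sum 5
(3, 1, 4, 2) → sum 10
(1, 4, 2, 12) → sum 19
(4, 2, 12, 6) → sum 24

-3, 3, 7, 19, 13, 10, 7, 5, 10, 19, 24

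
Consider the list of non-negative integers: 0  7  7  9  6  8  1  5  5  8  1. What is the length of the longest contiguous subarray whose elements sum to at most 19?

→ 0: sum 0, len 1
→ 7: sum 7, len 2
→ 7: sum 14, len 3
→ 9 (dropped 0, 7): sum 16, len 2
→ 6 (dropped 7): sum 15, len 2
→ 8 (dropped 9): sum 14, len 2
→ 1: sum 15, len 3
→ 5 (dropped 6): sum 14, len 3
→ 5: sum 19, len 4
→ 8 (dropped 8): sum 19, len 4
→ 1 (dropped 1): sum 19, len 4
Longest length seen: 4.

4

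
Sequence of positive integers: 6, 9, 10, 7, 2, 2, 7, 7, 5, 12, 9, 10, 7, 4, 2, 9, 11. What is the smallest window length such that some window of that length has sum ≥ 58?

add 6: running sum 6 < 58
add 9: running sum 15 < 58
add 10: running sum 25 < 58
add 7: running sum 32 < 58
add 2: running sum 34 < 58
add 2: running sum 36 < 58
add 7: running sum 43 < 58
add 7: running sum 50 < 58
add 5: running sum 55 < 58
add 12: shortest ending here [9, 10, 7, 2, 2, 7, 7, 5, 12] sum 61, len 9
add 9: shortest ending here [10, 7, 2, 2, 7, 7, 5, 12, 9] sum 61, len 9
add 10: shortest ending here [7, 2, 2, 7, 7, 5, 12, 9, 10] sum 61, len 9
add 7: shortest ending here [2, 7, 7, 5, 12, 9, 10, 7] sum 59, len 8
add 4: shortest ending here [7, 7, 5, 12, 9, 10, 7, 4] sum 61, len 8
add 2: shortest ending here [7, 7, 5, 12, 9, 10, 7, 4, 2] sum 63, len 9
add 9: shortest ending here [5, 12, 9, 10, 7, 4, 2, 9] sum 58, len 8
add 11: shortest ending here [12, 9, 10, 7, 4, 2, 9, 11] sum 64, len 8
Shortest qualifying length: 8.

8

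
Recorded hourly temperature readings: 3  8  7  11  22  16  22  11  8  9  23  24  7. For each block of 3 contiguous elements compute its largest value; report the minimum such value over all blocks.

8

Window maxs for each of the 11 positions:
(3, 8, 7) → max 8
(8, 7, 11) → max 11
(7, 11, 22) → max 22
(11, 22, 16) → max 22
(22, 16, 22) → max 22
(16, 22, 11) → max 22
(22, 11, 8) → max 22
(11, 8, 9) → max 11
(8, 9, 23) → max 23
(9, 23, 24) → max 24
(23, 24, 7) → max 24
Minimum of these is 8.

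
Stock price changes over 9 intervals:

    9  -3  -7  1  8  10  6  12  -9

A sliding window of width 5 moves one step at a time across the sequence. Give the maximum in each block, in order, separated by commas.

[9, -3, -7, 1, 8] → max 9
[-3, -7, 1, 8, 10] → max 10
[-7, 1, 8, 10, 6] → max 10
[1, 8, 10, 6, 12] → max 12
[8, 10, 6, 12, -9] → max 12

9, 10, 10, 12, 12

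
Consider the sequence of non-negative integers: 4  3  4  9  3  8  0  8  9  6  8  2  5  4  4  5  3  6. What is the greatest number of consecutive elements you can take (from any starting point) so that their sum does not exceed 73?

14

[4] sum 4 len 1
[4, 3] sum 7 len 2
[4, 3, 4] sum 11 len 3
[4, 3, 4, 9] sum 20 len 4
[4, 3, 4, 9, 3] sum 23 len 5
[4, 3, 4, 9, 3, 8] sum 31 len 6
[4, 3, 4, 9, 3, 8, 0] sum 31 len 7
[4, 3, 4, 9, 3, 8, 0, 8] sum 39 len 8
[4, 3, 4, 9, 3, 8, 0, 8, 9] sum 48 len 9
[4, 3, 4, 9, 3, 8, 0, 8, 9, 6] sum 54 len 10
[4, 3, 4, 9, 3, 8, 0, 8, 9, 6, 8] sum 62 len 11
[4, 3, 4, 9, 3, 8, 0, 8, 9, 6, 8, 2] sum 64 len 12
[4, 3, 4, 9, 3, 8, 0, 8, 9, 6, 8, 2, 5] sum 69 len 13
[4, 3, 4, 9, 3, 8, 0, 8, 9, 6, 8, 2, 5, 4] sum 73 len 14
[3, 4, 9, 3, 8, 0, 8, 9, 6, 8, 2, 5, 4, 4] sum 73 len 14
[9, 3, 8, 0, 8, 9, 6, 8, 2, 5, 4, 4, 5] sum 71 len 13
[3, 8, 0, 8, 9, 6, 8, 2, 5, 4, 4, 5, 3] sum 65 len 13
[3, 8, 0, 8, 9, 6, 8, 2, 5, 4, 4, 5, 3, 6] sum 71 len 14
Longest length seen: 14.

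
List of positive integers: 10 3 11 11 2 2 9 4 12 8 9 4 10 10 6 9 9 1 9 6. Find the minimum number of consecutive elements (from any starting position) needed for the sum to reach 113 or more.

Extend right; whenever the sum reaches 113, record the length and shrink from the left:
add 10: running sum 10 < 113
add 3: running sum 13 < 113
add 11: running sum 24 < 113
add 11: running sum 35 < 113
add 2: running sum 37 < 113
add 2: running sum 39 < 113
add 9: running sum 48 < 113
add 4: running sum 52 < 113
add 12: running sum 64 < 113
add 8: running sum 72 < 113
add 9: running sum 81 < 113
add 4: running sum 85 < 113
add 10: running sum 95 < 113
add 10: running sum 105 < 113
add 6: running sum 111 < 113
add 9: shortest ending here [10, 3, 11, 11, 2, 2, 9, 4, 12, 8, 9, 4, 10, 10, 6, 9] sum 120, len 16
add 9: shortest ending here [11, 11, 2, 2, 9, 4, 12, 8, 9, 4, 10, 10, 6, 9, 9] sum 116, len 15
add 1: shortest ending here [11, 11, 2, 2, 9, 4, 12, 8, 9, 4, 10, 10, 6, 9, 9, 1] sum 117, len 16
add 9: shortest ending here [11, 2, 2, 9, 4, 12, 8, 9, 4, 10, 10, 6, 9, 9, 1, 9] sum 115, len 16
add 6: shortest ending here [11, 2, 2, 9, 4, 12, 8, 9, 4, 10, 10, 6, 9, 9, 1, 9, 6] sum 121, len 17
Shortest qualifying length: 15.

15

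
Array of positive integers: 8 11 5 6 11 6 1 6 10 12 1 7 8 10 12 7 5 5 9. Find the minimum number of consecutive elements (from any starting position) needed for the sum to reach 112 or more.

add 8: running sum 8 < 112
add 11: running sum 19 < 112
add 5: running sum 24 < 112
add 6: running sum 30 < 112
add 11: running sum 41 < 112
add 6: running sum 47 < 112
add 1: running sum 48 < 112
add 6: running sum 54 < 112
add 10: running sum 64 < 112
add 12: running sum 76 < 112
add 1: running sum 77 < 112
add 7: running sum 84 < 112
add 8: running sum 92 < 112
add 10: running sum 102 < 112
add 12: shortest ending here [8, 11, 5, 6, 11, 6, 1, 6, 10, 12, 1, 7, 8, 10, 12] sum 114, len 15
add 7: shortest ending here [11, 5, 6, 11, 6, 1, 6, 10, 12, 1, 7, 8, 10, 12, 7] sum 113, len 15
add 5: shortest ending here [11, 5, 6, 11, 6, 1, 6, 10, 12, 1, 7, 8, 10, 12, 7, 5] sum 118, len 16
add 5: shortest ending here [5, 6, 11, 6, 1, 6, 10, 12, 1, 7, 8, 10, 12, 7, 5, 5] sum 112, len 16
add 9: shortest ending here [6, 11, 6, 1, 6, 10, 12, 1, 7, 8, 10, 12, 7, 5, 5, 9] sum 116, len 16
Shortest qualifying length: 15.

15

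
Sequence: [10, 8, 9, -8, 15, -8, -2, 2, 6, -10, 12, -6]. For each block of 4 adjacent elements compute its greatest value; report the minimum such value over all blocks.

6

(10, 8, 9, -8) → max 10
(8, 9, -8, 15) → max 15
(9, -8, 15, -8) → max 15
(-8, 15, -8, -2) → max 15
(15, -8, -2, 2) → max 15
(-8, -2, 2, 6) → max 6
(-2, 2, 6, -10) → max 6
(2, 6, -10, 12) → max 12
(6, -10, 12, -6) → max 12
Minimum of these is 6.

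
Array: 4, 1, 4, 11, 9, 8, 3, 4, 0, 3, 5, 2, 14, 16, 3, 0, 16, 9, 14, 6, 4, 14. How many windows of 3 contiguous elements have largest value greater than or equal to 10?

4 1 4 → max 4
1 4 11 → max 11  ≥ 10 ✓
4 11 9 → max 11  ≥ 10 ✓
11 9 8 → max 11  ≥ 10 ✓
9 8 3 → max 9
8 3 4 → max 8
3 4 0 → max 4
4 0 3 → max 4
0 3 5 → max 5
3 5 2 → max 5
5 2 14 → max 14  ≥ 10 ✓
2 14 16 → max 16  ≥ 10 ✓
14 16 3 → max 16  ≥ 10 ✓
16 3 0 → max 16  ≥ 10 ✓
3 0 16 → max 16  ≥ 10 ✓
0 16 9 → max 16  ≥ 10 ✓
16 9 14 → max 16  ≥ 10 ✓
9 14 6 → max 14  ≥ 10 ✓
14 6 4 → max 14  ≥ 10 ✓
6 4 14 → max 14  ≥ 10 ✓
13 windows satisfy the condition.

13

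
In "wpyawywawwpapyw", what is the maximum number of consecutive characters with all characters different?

4

add w: [w] len 1
add p: [w, p] len 2
add y: [w, p, y] len 3
add a: [w, p, y, a] len 4
add w (repeat w, move left end past it): [p, y, a, w] len 4
add y (repeat y, move left end past it): [a, w, y] len 3
add w (repeat w, move left end past it): [y, w] len 2
add a: [y, w, a] len 3
add w (repeat w, move left end past it): [a, w] len 2
add w (repeat w, move left end past it): [w] len 1
add p: [w, p] len 2
add a: [w, p, a] len 3
add p (repeat p, move left end past it): [a, p] len 2
add y: [a, p, y] len 3
add w: [a, p, y, w] len 4
Longest all-distinct length: 4.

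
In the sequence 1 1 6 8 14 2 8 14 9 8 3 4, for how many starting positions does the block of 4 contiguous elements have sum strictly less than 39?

8

(1, 1, 6, 8) → sum 16  < 39 ✓
(1, 6, 8, 14) → sum 29  < 39 ✓
(6, 8, 14, 2) → sum 30  < 39 ✓
(8, 14, 2, 8) → sum 32  < 39 ✓
(14, 2, 8, 14) → sum 38  < 39 ✓
(2, 8, 14, 9) → sum 33  < 39 ✓
(8, 14, 9, 8) → sum 39
(14, 9, 8, 3) → sum 34  < 39 ✓
(9, 8, 3, 4) → sum 24  < 39 ✓
8 windows satisfy the condition.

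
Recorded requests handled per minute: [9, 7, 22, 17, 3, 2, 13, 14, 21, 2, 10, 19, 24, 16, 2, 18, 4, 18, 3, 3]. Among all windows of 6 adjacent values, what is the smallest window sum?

(9, 7, 22, 17, 3, 2) → sum 60
(7, 22, 17, 3, 2, 13) → sum 64
(22, 17, 3, 2, 13, 14) → sum 71
(17, 3, 2, 13, 14, 21) → sum 70
(3, 2, 13, 14, 21, 2) → sum 55
(2, 13, 14, 21, 2, 10) → sum 62
(13, 14, 21, 2, 10, 19) → sum 79
(14, 21, 2, 10, 19, 24) → sum 90
(21, 2, 10, 19, 24, 16) → sum 92
(2, 10, 19, 24, 16, 2) → sum 73
(10, 19, 24, 16, 2, 18) → sum 89
(19, 24, 16, 2, 18, 4) → sum 83
(24, 16, 2, 18, 4, 18) → sum 82
(16, 2, 18, 4, 18, 3) → sum 61
(2, 18, 4, 18, 3, 3) → sum 48
Smallest of these is 48.

48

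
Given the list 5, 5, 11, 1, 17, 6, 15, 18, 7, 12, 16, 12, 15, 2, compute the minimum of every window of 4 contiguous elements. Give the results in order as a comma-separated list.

(5, 5, 11, 1) → min 1
(5, 11, 1, 17) → min 1
(11, 1, 17, 6) → min 1
(1, 17, 6, 15) → min 1
(17, 6, 15, 18) → min 6
(6, 15, 18, 7) → min 6
(15, 18, 7, 12) → min 7
(18, 7, 12, 16) → min 7
(7, 12, 16, 12) → min 7
(12, 16, 12, 15) → min 12
(16, 12, 15, 2) → min 2

1, 1, 1, 1, 6, 6, 7, 7, 7, 12, 2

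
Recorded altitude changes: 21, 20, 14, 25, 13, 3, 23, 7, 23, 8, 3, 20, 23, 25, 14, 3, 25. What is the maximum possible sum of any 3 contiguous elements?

Window sums for each of the 15 positions:
(21, 20, 14) → sum 55
(20, 14, 25) → sum 59
(14, 25, 13) → sum 52
(25, 13, 3) → sum 41
(13, 3, 23) → sum 39
(3, 23, 7) → sum 33
(23, 7, 23) → sum 53
(7, 23, 8) → sum 38
(23, 8, 3) → sum 34
(8, 3, 20) → sum 31
(3, 20, 23) → sum 46
(20, 23, 25) → sum 68
(23, 25, 14) → sum 62
(25, 14, 3) → sum 42
(14, 3, 25) → sum 42
Maximum of these is 68.

68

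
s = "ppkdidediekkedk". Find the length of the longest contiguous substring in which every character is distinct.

4

add p: [p] len 1
add p (repeat p, move left end past it): [p] len 1
add k: [p, k] len 2
add d: [p, k, d] len 3
add i: [p, k, d, i] len 4
add d (repeat d, move left end past it): [i, d] len 2
add e: [i, d, e] len 3
add d (repeat d, move left end past it): [e, d] len 2
add i: [e, d, i] len 3
add e (repeat e, move left end past it): [d, i, e] len 3
add k: [d, i, e, k] len 4
add k (repeat k, move left end past it): [k] len 1
add e: [k, e] len 2
add d: [k, e, d] len 3
add k (repeat k, move left end past it): [e, d, k] len 3
Longest all-distinct length: 4.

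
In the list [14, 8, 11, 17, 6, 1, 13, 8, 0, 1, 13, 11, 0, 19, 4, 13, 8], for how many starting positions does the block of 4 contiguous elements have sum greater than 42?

3

14 8 11 17 → sum 50  > 42 ✓
8 11 17 6 → sum 42
11 17 6 1 → sum 35
17 6 1 13 → sum 37
6 1 13 8 → sum 28
1 13 8 0 → sum 22
13 8 0 1 → sum 22
8 0 1 13 → sum 22
0 1 13 11 → sum 25
1 13 11 0 → sum 25
13 11 0 19 → sum 43  > 42 ✓
11 0 19 4 → sum 34
0 19 4 13 → sum 36
19 4 13 8 → sum 44  > 42 ✓
3 windows satisfy the condition.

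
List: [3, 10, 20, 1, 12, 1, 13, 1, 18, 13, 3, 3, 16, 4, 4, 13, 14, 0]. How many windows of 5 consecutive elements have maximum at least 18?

[3, 10, 20, 1, 12] → max 20  ≥ 18 ✓
[10, 20, 1, 12, 1] → max 20  ≥ 18 ✓
[20, 1, 12, 1, 13] → max 20  ≥ 18 ✓
[1, 12, 1, 13, 1] → max 13
[12, 1, 13, 1, 18] → max 18  ≥ 18 ✓
[1, 13, 1, 18, 13] → max 18  ≥ 18 ✓
[13, 1, 18, 13, 3] → max 18  ≥ 18 ✓
[1, 18, 13, 3, 3] → max 18  ≥ 18 ✓
[18, 13, 3, 3, 16] → max 18  ≥ 18 ✓
[13, 3, 3, 16, 4] → max 16
[3, 3, 16, 4, 4] → max 16
[3, 16, 4, 4, 13] → max 16
[16, 4, 4, 13, 14] → max 16
[4, 4, 13, 14, 0] → max 14
8 windows satisfy the condition.

8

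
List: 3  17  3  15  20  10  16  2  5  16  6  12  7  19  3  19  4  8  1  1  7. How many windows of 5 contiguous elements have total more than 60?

[3, 17, 3, 15, 20] → sum 58
[17, 3, 15, 20, 10] → sum 65  > 60 ✓
[3, 15, 20, 10, 16] → sum 64  > 60 ✓
[15, 20, 10, 16, 2] → sum 63  > 60 ✓
[20, 10, 16, 2, 5] → sum 53
[10, 16, 2, 5, 16] → sum 49
[16, 2, 5, 16, 6] → sum 45
[2, 5, 16, 6, 12] → sum 41
[5, 16, 6, 12, 7] → sum 46
[16, 6, 12, 7, 19] → sum 60
[6, 12, 7, 19, 3] → sum 47
[12, 7, 19, 3, 19] → sum 60
[7, 19, 3, 19, 4] → sum 52
[19, 3, 19, 4, 8] → sum 53
[3, 19, 4, 8, 1] → sum 35
[19, 4, 8, 1, 1] → sum 33
[4, 8, 1, 1, 7] → sum 21
3 windows satisfy the condition.

3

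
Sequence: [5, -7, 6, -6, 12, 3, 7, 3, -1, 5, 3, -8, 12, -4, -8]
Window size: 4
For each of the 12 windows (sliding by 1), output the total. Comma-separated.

-2, 5, 15, 16, 25, 12, 14, 10, -1, 12, 3, -8

[5, -7, 6, -6] → sum -2
[-7, 6, -6, 12] → sum 5
[6, -6, 12, 3] → sum 15
[-6, 12, 3, 7] → sum 16
[12, 3, 7, 3] → sum 25
[3, 7, 3, -1] → sum 12
[7, 3, -1, 5] → sum 14
[3, -1, 5, 3] → sum 10
[-1, 5, 3, -8] → sum -1
[5, 3, -8, 12] → sum 12
[3, -8, 12, -4] → sum 3
[-8, 12, -4, -8] → sum -8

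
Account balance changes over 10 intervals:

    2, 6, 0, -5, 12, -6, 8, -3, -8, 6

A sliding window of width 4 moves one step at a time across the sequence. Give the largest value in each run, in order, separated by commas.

6, 12, 12, 12, 12, 8, 8

2 6 0 -5 → max 6
6 0 -5 12 → max 12
0 -5 12 -6 → max 12
-5 12 -6 8 → max 12
12 -6 8 -3 → max 12
-6 8 -3 -8 → max 8
8 -3 -8 6 → max 8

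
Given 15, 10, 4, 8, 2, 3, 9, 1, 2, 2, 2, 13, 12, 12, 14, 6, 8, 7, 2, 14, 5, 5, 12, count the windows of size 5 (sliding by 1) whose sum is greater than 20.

15 10 4 8 2 → sum 39  > 20 ✓
10 4 8 2 3 → sum 27  > 20 ✓
4 8 2 3 9 → sum 26  > 20 ✓
8 2 3 9 1 → sum 23  > 20 ✓
2 3 9 1 2 → sum 17
3 9 1 2 2 → sum 17
9 1 2 2 2 → sum 16
1 2 2 2 13 → sum 20
2 2 2 13 12 → sum 31  > 20 ✓
2 2 13 12 12 → sum 41  > 20 ✓
2 13 12 12 14 → sum 53  > 20 ✓
13 12 12 14 6 → sum 57  > 20 ✓
12 12 14 6 8 → sum 52  > 20 ✓
12 14 6 8 7 → sum 47  > 20 ✓
14 6 8 7 2 → sum 37  > 20 ✓
6 8 7 2 14 → sum 37  > 20 ✓
8 7 2 14 5 → sum 36  > 20 ✓
7 2 14 5 5 → sum 33  > 20 ✓
2 14 5 5 12 → sum 38  > 20 ✓
15 windows satisfy the condition.

15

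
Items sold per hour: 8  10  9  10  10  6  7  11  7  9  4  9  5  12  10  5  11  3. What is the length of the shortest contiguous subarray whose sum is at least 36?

Extend right; whenever the sum reaches 36, record the length and shrink from the left:
add 8: running sum 8 < 36
add 10: running sum 18 < 36
add 9: running sum 27 < 36
add 10: shortest ending here [8, 10, 9, 10] sum 37, len 4
add 10: shortest ending here [10, 9, 10, 10] sum 39, len 4
add 6: shortest ending here [10, 9, 10, 10, 6] sum 45, len 5
add 7: shortest ending here [9, 10, 10, 6, 7] sum 42, len 5
add 11: shortest ending here [10, 10, 6, 7, 11] sum 44, len 5
add 7: shortest ending here [10, 6, 7, 11, 7] sum 41, len 5
add 9: shortest ending here [6, 7, 11, 7, 9] sum 40, len 5
add 4: shortest ending here [7, 11, 7, 9, 4] sum 38, len 5
add 9: shortest ending here [11, 7, 9, 4, 9] sum 40, len 5
add 5: shortest ending here [11, 7, 9, 4, 9, 5] sum 45, len 6
add 12: shortest ending here [9, 4, 9, 5, 12] sum 39, len 5
add 10: shortest ending here [9, 5, 12, 10] sum 36, len 4
add 5: shortest ending here [9, 5, 12, 10, 5] sum 41, len 5
add 11: shortest ending here [12, 10, 5, 11] sum 38, len 4
add 3: shortest ending here [12, 10, 5, 11, 3] sum 41, len 5
Shortest qualifying length: 4.

4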